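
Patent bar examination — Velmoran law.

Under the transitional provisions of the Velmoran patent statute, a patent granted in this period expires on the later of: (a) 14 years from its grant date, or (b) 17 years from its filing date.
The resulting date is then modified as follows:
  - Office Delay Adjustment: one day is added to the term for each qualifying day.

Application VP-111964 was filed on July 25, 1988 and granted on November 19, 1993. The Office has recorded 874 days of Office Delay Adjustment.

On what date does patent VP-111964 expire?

(a) grant + 14 years → 19 November 2007.
(b) filing + 17 years → 25 July 2005.
Later of the two: 19 November 2007.
Office Delay Adjustment: +874 days → 11 April 2010.

2010-04-11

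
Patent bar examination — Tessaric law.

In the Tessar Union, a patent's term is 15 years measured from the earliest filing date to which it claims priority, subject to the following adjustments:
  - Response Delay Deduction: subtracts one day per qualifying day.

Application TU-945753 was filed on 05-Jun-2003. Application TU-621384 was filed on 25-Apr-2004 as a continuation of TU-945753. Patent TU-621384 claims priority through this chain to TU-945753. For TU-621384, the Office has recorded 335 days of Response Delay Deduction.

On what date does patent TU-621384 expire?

Earliest priority filing: 5 June 2003.
Base term: 5 June 2003 + 15 years → 5 June 2018.
Response Delay Deduction: −335 days → 5 July 2017.

July 5, 2017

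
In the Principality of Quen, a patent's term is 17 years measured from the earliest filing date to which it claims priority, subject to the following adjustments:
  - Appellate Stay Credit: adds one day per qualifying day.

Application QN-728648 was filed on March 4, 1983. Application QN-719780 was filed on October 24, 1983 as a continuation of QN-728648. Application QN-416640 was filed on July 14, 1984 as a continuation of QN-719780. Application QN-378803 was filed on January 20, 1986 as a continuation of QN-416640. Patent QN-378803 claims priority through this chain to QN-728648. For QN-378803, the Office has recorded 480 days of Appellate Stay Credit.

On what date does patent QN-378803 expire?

Earliest priority filing: 4 March 1983.
Base term: 4 March 1983 + 17 years → 4 March 2000.
Appellate Stay Credit: +480 days → 27 June 2001.

2001-06-27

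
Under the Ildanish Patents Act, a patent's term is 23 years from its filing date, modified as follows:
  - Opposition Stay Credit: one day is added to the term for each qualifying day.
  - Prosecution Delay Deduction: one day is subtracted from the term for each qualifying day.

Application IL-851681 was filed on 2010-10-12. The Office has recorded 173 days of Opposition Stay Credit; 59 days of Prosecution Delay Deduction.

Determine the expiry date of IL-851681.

February 3, 2034

Base term: filing date + 23 years → 12 October 2033.
Opposition Stay Credit: +173 days → 3 April 2034.
Prosecution Delay Deduction: −59 days → 3 February 2034.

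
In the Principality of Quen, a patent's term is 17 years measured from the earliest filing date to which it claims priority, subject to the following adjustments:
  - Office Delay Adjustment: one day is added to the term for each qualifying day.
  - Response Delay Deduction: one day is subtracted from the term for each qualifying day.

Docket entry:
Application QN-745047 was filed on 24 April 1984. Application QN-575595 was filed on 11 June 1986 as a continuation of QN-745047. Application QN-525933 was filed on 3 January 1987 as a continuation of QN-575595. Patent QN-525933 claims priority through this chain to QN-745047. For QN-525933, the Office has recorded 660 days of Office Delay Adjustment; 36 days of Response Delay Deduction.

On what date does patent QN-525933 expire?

January 8, 2003

Earliest priority filing: 24 April 1984.
Base term: 24 April 1984 + 17 years → 24 April 2001.
Office Delay Adjustment: +660 days → 13 February 2003.
Response Delay Deduction: −36 days → 8 January 2003.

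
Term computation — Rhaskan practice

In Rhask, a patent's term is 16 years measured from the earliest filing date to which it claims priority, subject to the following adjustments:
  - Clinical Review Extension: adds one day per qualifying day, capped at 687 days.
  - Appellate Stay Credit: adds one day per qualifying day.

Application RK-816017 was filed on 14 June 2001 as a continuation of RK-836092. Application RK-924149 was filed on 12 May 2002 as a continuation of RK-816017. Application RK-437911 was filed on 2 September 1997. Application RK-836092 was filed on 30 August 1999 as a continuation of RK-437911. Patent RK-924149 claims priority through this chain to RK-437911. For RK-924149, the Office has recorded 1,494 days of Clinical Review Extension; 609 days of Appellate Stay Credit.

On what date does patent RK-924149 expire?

Earliest priority filing: 2 September 1997.
Base term: 2 September 1997 + 16 years → 2 September 2013.
Clinical Review Extension: 1494 days claimed exceeds the 687-day cap, so +687 days → 21 July 2015.
Appellate Stay Credit: +609 days → 21 March 2017.

March 21, 2017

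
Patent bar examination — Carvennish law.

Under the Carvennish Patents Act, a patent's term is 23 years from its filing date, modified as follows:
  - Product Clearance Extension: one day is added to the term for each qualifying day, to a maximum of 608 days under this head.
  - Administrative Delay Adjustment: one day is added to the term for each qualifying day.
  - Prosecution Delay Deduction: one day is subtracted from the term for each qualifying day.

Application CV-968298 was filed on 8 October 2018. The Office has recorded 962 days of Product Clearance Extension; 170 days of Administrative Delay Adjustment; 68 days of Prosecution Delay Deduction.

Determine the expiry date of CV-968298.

2043-09-18

Base term: filing date + 23 years → 8 October 2041.
Product Clearance Extension: 962 days claimed exceeds the 608-day cap, so +608 days → 8 June 2043.
Administrative Delay Adjustment: +170 days → 25 November 2043.
Prosecution Delay Deduction: −68 days → 18 September 2043.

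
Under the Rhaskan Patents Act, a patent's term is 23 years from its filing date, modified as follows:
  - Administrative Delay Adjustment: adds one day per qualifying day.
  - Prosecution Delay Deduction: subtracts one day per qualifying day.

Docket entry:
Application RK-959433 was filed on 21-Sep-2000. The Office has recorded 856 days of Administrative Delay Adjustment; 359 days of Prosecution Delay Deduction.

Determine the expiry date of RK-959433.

Base term: filing date + 23 years → 21 September 2023.
Administrative Delay Adjustment: +856 days → 24 January 2026.
Prosecution Delay Deduction: −359 days → 30 January 2025.

January 30, 2025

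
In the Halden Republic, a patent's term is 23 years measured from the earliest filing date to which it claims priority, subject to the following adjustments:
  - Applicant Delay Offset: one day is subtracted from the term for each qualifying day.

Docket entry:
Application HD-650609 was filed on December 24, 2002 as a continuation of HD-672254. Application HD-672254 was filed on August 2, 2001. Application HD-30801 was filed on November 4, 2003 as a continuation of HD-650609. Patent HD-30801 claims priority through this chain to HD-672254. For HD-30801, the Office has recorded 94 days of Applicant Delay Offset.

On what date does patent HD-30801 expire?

Earliest priority filing: 2 August 2001.
Base term: 2 August 2001 + 23 years → 2 August 2024.
Applicant Delay Offset: −94 days → 30 April 2024.

April 30, 2024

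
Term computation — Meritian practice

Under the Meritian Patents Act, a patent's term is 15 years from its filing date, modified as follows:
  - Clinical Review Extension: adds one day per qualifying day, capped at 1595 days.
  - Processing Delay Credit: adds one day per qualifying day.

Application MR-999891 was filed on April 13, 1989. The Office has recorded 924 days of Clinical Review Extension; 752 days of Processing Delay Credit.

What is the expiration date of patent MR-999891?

Base term: filing date + 15 years → 13 April 2004.
Clinical Review Extension: 924 days (within the 1595-day cap) → +924 days → 24 October 2006.
Processing Delay Credit: +752 days → 14 November 2008.

2008-11-14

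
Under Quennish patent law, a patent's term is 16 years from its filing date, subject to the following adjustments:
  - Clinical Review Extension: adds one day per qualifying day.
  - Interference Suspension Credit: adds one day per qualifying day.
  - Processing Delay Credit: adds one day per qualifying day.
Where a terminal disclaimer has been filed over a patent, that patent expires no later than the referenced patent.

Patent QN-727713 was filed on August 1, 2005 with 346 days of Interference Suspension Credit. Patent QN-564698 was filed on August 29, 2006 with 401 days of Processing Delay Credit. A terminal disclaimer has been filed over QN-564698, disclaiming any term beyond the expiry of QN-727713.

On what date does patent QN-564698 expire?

July 13, 2022

Natural term of QN-564698:
  Base: filing + 16 years → 29 August 2022.
  Processing Delay Credit: +401 days → 4 October 2023.
Expiry of referenced patent QN-727713:
  Base: filing + 16 years → 1 August 2021.
  Interference Suspension Credit: +346 days → 13 July 2022.
Terminal disclaimer: QN-564698 expires on the earlier of 4 October 2023 and 13 July 2022.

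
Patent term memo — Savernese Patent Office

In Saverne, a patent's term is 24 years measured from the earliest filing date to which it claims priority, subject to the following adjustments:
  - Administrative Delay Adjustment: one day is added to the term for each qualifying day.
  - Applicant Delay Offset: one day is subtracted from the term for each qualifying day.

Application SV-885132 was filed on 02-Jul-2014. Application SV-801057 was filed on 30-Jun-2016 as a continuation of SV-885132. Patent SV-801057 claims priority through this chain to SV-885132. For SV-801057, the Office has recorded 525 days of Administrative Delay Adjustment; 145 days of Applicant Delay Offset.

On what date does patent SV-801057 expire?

2039-07-17

Earliest priority filing: 2 July 2014.
Base term: 2 July 2014 + 24 years → 2 July 2038.
Administrative Delay Adjustment: +525 days → 9 December 2039.
Applicant Delay Offset: −145 days → 17 July 2039.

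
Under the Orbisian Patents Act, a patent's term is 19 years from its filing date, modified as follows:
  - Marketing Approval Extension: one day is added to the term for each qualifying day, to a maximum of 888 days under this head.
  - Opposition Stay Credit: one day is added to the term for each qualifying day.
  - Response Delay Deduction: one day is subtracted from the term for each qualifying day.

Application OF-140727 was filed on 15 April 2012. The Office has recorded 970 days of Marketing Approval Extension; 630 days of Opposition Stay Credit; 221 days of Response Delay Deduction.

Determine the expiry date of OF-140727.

November 2, 2034

Base term: filing date + 19 years → 15 April 2031.
Marketing Approval Extension: 970 days claimed exceeds the 888-day cap, so +888 days → 19 September 2033.
Opposition Stay Credit: +630 days → 11 June 2035.
Response Delay Deduction: −221 days → 2 November 2034.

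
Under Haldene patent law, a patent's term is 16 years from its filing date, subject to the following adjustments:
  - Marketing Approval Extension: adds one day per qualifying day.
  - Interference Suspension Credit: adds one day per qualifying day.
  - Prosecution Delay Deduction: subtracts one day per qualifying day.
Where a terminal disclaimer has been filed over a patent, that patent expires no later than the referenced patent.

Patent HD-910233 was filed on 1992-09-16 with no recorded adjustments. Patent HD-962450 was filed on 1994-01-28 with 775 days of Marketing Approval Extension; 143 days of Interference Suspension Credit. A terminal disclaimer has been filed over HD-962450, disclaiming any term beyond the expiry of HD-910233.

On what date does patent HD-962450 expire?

Natural term of HD-962450:
  Base: filing + 16 years → 28 January 2010.
  Marketing Approval Extension: +775 days → 13 March 2012.
  Interference Suspension Credit: +143 days → 3 August 2012.
Expiry of referenced patent HD-910233:
  Base: filing + 16 years → 16 September 2008.
Terminal disclaimer: HD-962450 expires on the earlier of 3 August 2012 and 16 September 2008.

September 16, 2008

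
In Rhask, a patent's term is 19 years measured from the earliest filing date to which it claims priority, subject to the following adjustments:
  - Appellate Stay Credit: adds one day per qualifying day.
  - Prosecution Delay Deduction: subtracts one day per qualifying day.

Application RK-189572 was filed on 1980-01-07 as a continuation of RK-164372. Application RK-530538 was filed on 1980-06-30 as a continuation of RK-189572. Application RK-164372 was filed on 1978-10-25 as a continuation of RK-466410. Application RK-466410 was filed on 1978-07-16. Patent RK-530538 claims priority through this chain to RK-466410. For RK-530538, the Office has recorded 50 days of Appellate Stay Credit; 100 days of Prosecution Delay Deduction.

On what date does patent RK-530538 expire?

1997-05-27

Earliest priority filing: 16 July 1978.
Base term: 16 July 1978 + 19 years → 16 July 1997.
Appellate Stay Credit: +50 days → 4 September 1997.
Prosecution Delay Deduction: −100 days → 27 May 1997.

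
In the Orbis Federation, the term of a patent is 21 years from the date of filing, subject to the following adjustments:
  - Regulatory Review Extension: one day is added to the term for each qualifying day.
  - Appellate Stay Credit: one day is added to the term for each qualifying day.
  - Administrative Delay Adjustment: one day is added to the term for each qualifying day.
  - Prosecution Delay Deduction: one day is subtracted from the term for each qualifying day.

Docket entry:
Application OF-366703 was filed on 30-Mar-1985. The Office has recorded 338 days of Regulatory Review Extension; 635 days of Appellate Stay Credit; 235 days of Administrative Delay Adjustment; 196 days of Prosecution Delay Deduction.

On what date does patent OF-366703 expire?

2009-01-05

Base term: filing date + 21 years → 30 March 2006.
Regulatory Review Extension: +338 days → 3 March 2007.
Appellate Stay Credit: +635 days → 27 November 2008.
Administrative Delay Adjustment: +235 days → 20 July 2009.
Prosecution Delay Deduction: −196 days → 5 January 2009.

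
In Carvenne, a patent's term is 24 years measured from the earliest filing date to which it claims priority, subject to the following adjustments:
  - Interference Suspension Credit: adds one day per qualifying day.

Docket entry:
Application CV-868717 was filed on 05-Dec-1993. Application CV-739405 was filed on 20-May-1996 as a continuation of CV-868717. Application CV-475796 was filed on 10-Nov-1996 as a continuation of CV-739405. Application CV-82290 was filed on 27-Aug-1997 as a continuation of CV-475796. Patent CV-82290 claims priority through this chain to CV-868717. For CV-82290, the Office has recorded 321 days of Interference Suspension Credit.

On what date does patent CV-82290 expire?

Earliest priority filing: 5 December 1993.
Base term: 5 December 1993 + 24 years → 5 December 2017.
Interference Suspension Credit: +321 days → 22 October 2018.

2018-10-22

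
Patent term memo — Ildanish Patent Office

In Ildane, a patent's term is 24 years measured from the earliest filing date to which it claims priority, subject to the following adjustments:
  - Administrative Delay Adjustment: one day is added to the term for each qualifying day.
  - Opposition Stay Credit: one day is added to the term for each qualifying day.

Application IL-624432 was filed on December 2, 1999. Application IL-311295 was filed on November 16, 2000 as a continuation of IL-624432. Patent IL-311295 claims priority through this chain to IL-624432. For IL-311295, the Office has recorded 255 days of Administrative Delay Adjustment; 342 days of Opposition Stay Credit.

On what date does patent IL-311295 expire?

Earliest priority filing: 2 December 1999.
Base term: 2 December 1999 + 24 years → 2 December 2023.
Administrative Delay Adjustment: +255 days → 13 August 2024.
Opposition Stay Credit: +342 days → 21 July 2025.

2025-07-21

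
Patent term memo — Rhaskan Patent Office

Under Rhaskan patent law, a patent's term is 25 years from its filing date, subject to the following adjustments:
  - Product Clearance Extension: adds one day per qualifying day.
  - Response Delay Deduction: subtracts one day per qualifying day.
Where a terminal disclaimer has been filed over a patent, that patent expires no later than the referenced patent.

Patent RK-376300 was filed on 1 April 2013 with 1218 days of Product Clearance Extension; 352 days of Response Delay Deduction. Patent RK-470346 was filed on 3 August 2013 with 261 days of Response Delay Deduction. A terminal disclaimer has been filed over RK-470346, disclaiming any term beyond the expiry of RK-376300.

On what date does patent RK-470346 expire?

Natural term of RK-470346:
  Base: filing + 25 years → 3 August 2038.
  Response Delay Deduction: −261 days → 15 November 2037.
Expiry of referenced patent RK-376300:
  Base: filing + 25 years → 1 April 2038.
  Product Clearance Extension: +1218 days → 1 August 2041.
  Response Delay Deduction: −352 days → 14 August 2040.
Terminal disclaimer: RK-470346 expires on the earlier of 15 November 2037 and 14 August 2040.

November 15, 2037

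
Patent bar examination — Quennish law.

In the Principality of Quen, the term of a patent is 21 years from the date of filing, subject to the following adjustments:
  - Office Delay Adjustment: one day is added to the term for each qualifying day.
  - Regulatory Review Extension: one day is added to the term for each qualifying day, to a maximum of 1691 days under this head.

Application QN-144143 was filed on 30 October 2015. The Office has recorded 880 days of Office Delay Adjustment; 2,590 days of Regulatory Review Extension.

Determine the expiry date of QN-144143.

Base term: filing date + 21 years → 30 October 2036.
Office Delay Adjustment: +880 days → 29 March 2039.
Regulatory Review Extension: 2590 days claimed exceeds the 1691-day cap, so +1691 days → 14 November 2043.

November 14, 2043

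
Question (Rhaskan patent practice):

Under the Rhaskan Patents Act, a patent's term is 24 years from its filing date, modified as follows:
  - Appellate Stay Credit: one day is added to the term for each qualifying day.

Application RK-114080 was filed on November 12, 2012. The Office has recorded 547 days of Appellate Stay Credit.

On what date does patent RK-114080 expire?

Base term: filing date + 24 years → 12 November 2036.
Appellate Stay Credit: +547 days → 13 May 2038.

May 13, 2038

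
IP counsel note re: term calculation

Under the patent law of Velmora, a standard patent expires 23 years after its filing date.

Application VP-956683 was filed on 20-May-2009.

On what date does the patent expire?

Filing date + 23 years → 20 May 2032.

2032-05-20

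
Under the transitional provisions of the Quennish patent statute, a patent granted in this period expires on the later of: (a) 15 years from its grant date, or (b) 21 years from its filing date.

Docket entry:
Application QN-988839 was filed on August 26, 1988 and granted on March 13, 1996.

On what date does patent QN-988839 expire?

(a) grant + 15 years → 13 March 2011.
(b) filing + 21 years → 26 August 2009.
Later of the two: 13 March 2011.

2011-03-13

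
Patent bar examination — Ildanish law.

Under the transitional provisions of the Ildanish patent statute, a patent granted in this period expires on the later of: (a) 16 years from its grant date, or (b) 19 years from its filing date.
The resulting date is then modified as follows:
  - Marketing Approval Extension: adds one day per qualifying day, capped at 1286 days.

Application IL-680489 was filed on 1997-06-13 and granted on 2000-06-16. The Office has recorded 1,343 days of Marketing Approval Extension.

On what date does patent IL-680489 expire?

2019-12-24

(a) grant + 16 years → 16 June 2016.
(b) filing + 19 years → 13 June 2016.
Later of the two: 16 June 2016.
Marketing Approval Extension: 1343 days claimed exceeds the 1286-day cap, so +1286 days → 24 December 2019.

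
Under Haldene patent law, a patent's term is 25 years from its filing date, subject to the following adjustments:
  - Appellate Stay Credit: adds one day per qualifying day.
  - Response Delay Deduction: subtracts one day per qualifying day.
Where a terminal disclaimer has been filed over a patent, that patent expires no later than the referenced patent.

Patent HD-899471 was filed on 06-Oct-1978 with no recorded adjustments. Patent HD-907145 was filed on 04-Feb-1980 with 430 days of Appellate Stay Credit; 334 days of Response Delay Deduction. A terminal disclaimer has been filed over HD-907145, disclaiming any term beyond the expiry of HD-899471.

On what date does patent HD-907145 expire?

2003-10-06

Natural term of HD-907145:
  Base: filing + 25 years → 4 February 2005.
  Appellate Stay Credit: +430 days → 10 April 2006.
  Response Delay Deduction: −334 days → 11 May 2005.
Expiry of referenced patent HD-899471:
  Base: filing + 25 years → 6 October 2003.
Terminal disclaimer: HD-907145 expires on the earlier of 11 May 2005 and 6 October 2003.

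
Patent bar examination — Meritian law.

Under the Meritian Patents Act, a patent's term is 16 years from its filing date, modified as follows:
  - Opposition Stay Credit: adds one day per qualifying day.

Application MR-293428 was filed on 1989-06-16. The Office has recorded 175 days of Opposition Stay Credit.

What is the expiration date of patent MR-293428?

Base term: filing date + 16 years → 16 June 2005.
Opposition Stay Credit: +175 days → 8 December 2005.

2005-12-08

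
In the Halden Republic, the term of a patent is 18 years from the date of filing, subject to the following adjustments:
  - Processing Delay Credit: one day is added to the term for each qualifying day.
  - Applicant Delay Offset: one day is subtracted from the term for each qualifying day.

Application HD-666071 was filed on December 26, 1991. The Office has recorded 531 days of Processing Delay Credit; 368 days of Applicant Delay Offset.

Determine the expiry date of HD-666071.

2010-06-07

Base term: filing date + 18 years → 26 December 2009.
Processing Delay Credit: +531 days → 10 June 2011.
Applicant Delay Offset: −368 days → 7 June 2010.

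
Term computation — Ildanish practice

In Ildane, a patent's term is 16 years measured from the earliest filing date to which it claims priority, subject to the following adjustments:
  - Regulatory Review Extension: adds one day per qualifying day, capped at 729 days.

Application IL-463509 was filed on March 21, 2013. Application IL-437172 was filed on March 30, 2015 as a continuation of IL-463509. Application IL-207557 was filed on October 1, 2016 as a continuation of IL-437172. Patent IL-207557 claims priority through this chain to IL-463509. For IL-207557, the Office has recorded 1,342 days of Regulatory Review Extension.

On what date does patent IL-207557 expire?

March 20, 2031

Earliest priority filing: 21 March 2013.
Base term: 21 March 2013 + 16 years → 21 March 2029.
Regulatory Review Extension: 1342 days claimed exceeds the 729-day cap, so +729 days → 20 March 2031.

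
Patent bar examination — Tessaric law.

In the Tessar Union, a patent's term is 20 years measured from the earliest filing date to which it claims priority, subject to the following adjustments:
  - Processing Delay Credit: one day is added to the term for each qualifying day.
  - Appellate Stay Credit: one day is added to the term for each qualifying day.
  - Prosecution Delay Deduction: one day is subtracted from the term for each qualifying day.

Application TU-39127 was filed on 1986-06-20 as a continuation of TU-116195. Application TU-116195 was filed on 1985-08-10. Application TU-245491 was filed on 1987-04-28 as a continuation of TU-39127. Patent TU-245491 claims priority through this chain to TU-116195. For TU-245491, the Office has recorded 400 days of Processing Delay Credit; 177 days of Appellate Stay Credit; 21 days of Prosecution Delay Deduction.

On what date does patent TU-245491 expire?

Earliest priority filing: 10 August 1985.
Base term: 10 August 1985 + 20 years → 10 August 2005.
Processing Delay Credit: +400 days → 14 September 2006.
Appellate Stay Credit: +177 days → 10 March 2007.
Prosecution Delay Deduction: −21 days → 17 February 2007.

February 17, 2007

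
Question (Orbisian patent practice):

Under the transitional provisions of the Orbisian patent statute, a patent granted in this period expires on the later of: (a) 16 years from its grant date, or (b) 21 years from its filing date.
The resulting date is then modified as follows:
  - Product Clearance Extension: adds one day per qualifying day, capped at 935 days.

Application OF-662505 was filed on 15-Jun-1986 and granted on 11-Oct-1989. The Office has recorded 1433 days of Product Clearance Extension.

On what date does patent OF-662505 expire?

(a) grant + 16 years → 11 October 2005.
(b) filing + 21 years → 15 June 2007.
Later of the two: 15 June 2007.
Product Clearance Extension: 1433 days claimed exceeds the 935-day cap, so +935 days → 5 January 2010.

January 5, 2010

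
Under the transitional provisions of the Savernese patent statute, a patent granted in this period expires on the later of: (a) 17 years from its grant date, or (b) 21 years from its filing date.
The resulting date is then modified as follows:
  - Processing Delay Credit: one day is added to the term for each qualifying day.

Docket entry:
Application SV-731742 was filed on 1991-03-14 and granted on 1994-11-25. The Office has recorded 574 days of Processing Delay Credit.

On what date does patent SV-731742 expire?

(a) grant + 17 years → 25 November 2011.
(b) filing + 21 years → 14 March 2012.
Later of the two: 14 March 2012.
Processing Delay Credit: +574 days → 9 October 2013.

2013-10-09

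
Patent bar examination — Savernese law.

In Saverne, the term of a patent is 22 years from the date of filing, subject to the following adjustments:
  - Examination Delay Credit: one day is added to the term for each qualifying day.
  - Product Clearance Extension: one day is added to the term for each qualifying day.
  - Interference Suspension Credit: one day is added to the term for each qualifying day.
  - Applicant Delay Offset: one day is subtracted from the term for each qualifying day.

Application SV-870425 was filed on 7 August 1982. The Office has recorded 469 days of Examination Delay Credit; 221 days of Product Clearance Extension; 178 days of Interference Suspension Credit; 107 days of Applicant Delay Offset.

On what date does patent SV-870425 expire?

Base term: filing date + 22 years → 7 August 2004.
Examination Delay Credit: +469 days → 19 November 2005.
Product Clearance Extension: +221 days → 28 June 2006.
Interference Suspension Credit: +178 days → 23 December 2006.
Applicant Delay Offset: −107 days → 7 September 2006.

2006-09-07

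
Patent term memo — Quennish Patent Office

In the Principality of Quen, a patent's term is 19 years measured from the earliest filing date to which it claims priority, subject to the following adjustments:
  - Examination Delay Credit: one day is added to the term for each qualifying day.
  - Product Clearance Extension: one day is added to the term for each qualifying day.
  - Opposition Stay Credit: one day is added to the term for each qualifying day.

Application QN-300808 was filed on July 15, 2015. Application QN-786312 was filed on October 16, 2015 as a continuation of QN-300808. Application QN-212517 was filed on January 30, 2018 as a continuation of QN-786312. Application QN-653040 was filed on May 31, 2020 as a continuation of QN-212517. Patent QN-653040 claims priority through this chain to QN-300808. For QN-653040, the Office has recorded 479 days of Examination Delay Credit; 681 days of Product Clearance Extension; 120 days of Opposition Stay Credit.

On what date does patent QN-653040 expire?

January 15, 2038

Earliest priority filing: 15 July 2015.
Base term: 15 July 2015 + 19 years → 15 July 2034.
Examination Delay Credit: +479 days → 6 November 2035.
Product Clearance Extension: +681 days → 17 September 2037.
Opposition Stay Credit: +120 days → 15 January 2038.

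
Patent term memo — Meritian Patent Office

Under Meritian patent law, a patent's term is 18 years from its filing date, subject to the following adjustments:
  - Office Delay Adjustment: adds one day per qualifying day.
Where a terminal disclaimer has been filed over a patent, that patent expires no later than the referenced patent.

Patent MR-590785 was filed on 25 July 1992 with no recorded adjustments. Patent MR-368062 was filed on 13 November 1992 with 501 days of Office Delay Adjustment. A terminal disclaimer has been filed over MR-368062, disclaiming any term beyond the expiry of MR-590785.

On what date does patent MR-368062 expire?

July 25, 2010

Natural term of MR-368062:
  Base: filing + 18 years → 13 November 2010.
  Office Delay Adjustment: +501 days → 28 March 2012.
Expiry of referenced patent MR-590785:
  Base: filing + 18 years → 25 July 2010.
Terminal disclaimer: MR-368062 expires on the earlier of 28 March 2012 and 25 July 2010.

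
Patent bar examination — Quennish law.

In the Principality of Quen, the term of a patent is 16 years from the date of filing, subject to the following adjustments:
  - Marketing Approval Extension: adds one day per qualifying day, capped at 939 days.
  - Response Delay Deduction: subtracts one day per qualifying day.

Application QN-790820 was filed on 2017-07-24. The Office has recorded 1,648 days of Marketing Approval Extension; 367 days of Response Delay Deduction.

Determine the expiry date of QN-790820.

Base term: filing date + 16 years → 24 July 2033.
Marketing Approval Extension: 1648 days claimed exceeds the 939-day cap, so +939 days → 18 February 2036.
Response Delay Deduction: −367 days → 16 February 2035.

2035-02-16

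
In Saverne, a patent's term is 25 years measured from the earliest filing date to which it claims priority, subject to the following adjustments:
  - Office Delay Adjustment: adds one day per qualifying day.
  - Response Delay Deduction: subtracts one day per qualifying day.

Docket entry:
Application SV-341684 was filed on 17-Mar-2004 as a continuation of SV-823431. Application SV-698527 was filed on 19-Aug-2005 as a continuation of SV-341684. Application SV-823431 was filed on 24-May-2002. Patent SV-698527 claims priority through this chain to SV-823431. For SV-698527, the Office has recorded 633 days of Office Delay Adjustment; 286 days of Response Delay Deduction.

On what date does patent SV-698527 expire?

Earliest priority filing: 24 May 2002.
Base term: 24 May 2002 + 25 years → 24 May 2027.
Office Delay Adjustment: +633 days → 15 February 2029.
Response Delay Deduction: −286 days → 5 May 2028.

May 5, 2028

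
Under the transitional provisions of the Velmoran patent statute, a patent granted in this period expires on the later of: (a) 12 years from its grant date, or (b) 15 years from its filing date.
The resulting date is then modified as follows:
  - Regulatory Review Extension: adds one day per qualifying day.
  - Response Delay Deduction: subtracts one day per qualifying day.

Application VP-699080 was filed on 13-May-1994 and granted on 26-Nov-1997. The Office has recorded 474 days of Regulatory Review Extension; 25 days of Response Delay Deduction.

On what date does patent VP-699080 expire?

(a) grant + 12 years → 26 November 2009.
(b) filing + 15 years → 13 May 2009.
Later of the two: 26 November 2009.
Regulatory Review Extension: +474 days → 15 March 2011.
Response Delay Deduction: −25 days → 18 February 2011.

February 18, 2011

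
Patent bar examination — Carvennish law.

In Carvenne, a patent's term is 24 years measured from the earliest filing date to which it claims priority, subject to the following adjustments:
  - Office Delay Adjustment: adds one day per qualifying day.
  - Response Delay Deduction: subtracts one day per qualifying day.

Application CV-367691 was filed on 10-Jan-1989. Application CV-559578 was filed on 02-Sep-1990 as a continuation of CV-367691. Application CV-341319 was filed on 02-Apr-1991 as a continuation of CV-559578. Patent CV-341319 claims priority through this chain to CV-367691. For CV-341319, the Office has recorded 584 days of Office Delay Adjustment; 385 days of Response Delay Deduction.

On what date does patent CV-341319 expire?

Earliest priority filing: 10 January 1989.
Base term: 10 January 1989 + 24 years → 10 January 2013.
Office Delay Adjustment: +584 days → 17 August 2014.
Response Delay Deduction: −385 days → 28 July 2013.

July 28, 2013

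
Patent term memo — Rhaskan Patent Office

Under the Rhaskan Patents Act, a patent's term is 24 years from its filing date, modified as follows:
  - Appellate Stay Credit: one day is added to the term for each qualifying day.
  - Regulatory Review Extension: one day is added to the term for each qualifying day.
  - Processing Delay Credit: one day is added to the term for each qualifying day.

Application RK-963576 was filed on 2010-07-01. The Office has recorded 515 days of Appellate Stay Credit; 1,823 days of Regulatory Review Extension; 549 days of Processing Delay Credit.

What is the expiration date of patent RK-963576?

Base term: filing date + 24 years → 1 July 2034.
Appellate Stay Credit: +515 days → 28 November 2035.
Regulatory Review Extension: +1823 days → 24 November 2040.
Processing Delay Credit: +549 days → 27 May 2042.

2042-05-27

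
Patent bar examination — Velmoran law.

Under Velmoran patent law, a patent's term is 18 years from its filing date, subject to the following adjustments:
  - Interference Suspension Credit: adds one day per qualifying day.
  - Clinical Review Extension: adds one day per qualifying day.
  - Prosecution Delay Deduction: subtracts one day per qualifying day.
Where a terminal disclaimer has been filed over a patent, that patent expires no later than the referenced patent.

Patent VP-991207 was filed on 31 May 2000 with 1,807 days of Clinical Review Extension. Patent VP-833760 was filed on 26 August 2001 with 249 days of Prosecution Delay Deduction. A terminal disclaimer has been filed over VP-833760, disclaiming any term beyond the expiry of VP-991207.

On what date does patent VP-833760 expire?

Natural term of VP-833760:
  Base: filing + 18 years → 26 August 2019.
  Prosecution Delay Deduction: −249 days → 20 December 2018.
Expiry of referenced patent VP-991207:
  Base: filing + 18 years → 31 May 2018.
  Clinical Review Extension: +1807 days → 12 May 2023.
Terminal disclaimer: VP-833760 expires on the earlier of 20 December 2018 and 12 May 2023.

December 20, 2018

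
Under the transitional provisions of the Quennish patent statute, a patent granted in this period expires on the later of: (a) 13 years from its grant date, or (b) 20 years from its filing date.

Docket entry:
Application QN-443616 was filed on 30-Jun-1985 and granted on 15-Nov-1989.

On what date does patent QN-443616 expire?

(a) grant + 13 years → 15 November 2002.
(b) filing + 20 years → 30 June 2005.
Later of the two: 30 June 2005.

June 30, 2005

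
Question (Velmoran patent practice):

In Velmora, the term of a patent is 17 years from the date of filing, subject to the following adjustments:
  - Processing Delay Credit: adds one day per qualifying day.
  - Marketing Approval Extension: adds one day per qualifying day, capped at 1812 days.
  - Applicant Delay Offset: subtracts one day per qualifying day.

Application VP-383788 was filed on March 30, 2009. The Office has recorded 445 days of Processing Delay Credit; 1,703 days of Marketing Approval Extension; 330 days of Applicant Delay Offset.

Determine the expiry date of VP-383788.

March 22, 2031

Base term: filing date + 17 years → 30 March 2026.
Processing Delay Credit: +445 days → 18 June 2027.
Marketing Approval Extension: 1703 days (within the 1812-day cap) → +1703 days → 15 February 2032.
Applicant Delay Offset: −330 days → 22 March 2031.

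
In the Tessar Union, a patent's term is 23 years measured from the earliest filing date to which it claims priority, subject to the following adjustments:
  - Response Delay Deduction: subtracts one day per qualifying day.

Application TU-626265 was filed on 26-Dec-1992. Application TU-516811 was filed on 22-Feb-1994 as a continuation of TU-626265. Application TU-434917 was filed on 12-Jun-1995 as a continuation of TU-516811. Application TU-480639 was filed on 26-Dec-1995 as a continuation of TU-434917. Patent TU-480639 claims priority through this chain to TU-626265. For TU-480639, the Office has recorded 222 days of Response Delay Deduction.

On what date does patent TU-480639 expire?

May 18, 2015

Earliest priority filing: 26 December 1992.
Base term: 26 December 1992 + 23 years → 26 December 2015.
Response Delay Deduction: −222 days → 18 May 2015.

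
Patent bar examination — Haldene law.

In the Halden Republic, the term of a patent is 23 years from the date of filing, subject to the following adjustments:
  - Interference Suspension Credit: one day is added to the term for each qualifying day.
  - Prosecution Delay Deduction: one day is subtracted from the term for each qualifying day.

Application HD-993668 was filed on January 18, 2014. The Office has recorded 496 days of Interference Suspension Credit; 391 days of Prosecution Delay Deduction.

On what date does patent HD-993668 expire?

Base term: filing date + 23 years → 18 January 2037.
Interference Suspension Credit: +496 days → 29 May 2038.
Prosecution Delay Deduction: −391 days → 3 May 2037.

2037-05-03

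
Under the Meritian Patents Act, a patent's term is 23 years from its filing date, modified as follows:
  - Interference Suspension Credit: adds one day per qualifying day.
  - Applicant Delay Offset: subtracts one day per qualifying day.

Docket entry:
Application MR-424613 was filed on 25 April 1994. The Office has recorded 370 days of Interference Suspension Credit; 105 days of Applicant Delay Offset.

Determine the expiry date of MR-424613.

January 15, 2018

Base term: filing date + 23 years → 25 April 2017.
Interference Suspension Credit: +370 days → 30 April 2018.
Applicant Delay Offset: −105 days → 15 January 2018.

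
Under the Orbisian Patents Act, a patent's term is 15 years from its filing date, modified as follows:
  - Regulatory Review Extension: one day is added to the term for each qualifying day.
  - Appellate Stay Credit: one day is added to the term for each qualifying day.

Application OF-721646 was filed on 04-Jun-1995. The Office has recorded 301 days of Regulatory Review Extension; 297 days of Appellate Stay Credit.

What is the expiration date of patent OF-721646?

January 23, 2012

Base term: filing date + 15 years → 4 June 2010.
Regulatory Review Extension: +301 days → 1 April 2011.
Appellate Stay Credit: +297 days → 23 January 2012.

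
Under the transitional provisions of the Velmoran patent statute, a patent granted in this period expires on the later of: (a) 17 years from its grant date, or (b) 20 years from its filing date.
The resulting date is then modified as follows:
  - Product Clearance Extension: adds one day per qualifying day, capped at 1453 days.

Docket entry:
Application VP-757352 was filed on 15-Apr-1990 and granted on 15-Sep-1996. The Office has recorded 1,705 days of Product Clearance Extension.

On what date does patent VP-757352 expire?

(a) grant + 17 years → 15 September 2013.
(b) filing + 20 years → 15 April 2010.
Later of the two: 15 September 2013.
Product Clearance Extension: 1705 days claimed exceeds the 1453-day cap, so +1453 days → 7 September 2017.

September 7, 2017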